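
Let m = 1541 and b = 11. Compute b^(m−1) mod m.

967

11^1 ≡ 11 (mod 1541)
11^2 ≡ 11^2 = 121 ≡ 121 (mod 1541)
11^4 ≡ 121^2 = 14641 ≡ 772 (mod 1541)
11^8 ≡ 772^2 = 595984 ≡ 1158 (mod 1541)
11^16 ≡ 1158^2 = 1340964 ≡ 294 (mod 1541)
11^32 ≡ 294^2 = 86436 ≡ 140 (mod 1541)
11^64 ≡ 140^2 = 19600 ≡ 1108 (mod 1541)
11^128 ≡ 1108^2 = 1227664 ≡ 1028 (mod 1541)
11^256 ≡ 1028^2 = 1056784 ≡ 1199 (mod 1541)
11^512 ≡ 1199^2 = 1437601 ≡ 1389 (mod 1541)
11^1024 ≡ 1389^2 = 1929321 ≡ 1530 (mod 1541)
1540 = 1024 + 512 + 4 in binary powers of 2.
So 11^1540 ≡ 1530 · 1389 · 772 ≡ 967 (mod 1541).
Since 967 ≠ 1, base 11 is a Fermat witness: 1541 is composite.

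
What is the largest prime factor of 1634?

1634 = 2 · 817
817 = 19 · 43
43 is prime.
So 1634 = 2 · 19 · 43; the largest prime factor is 43.

43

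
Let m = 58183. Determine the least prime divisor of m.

58183 is odd.
Digit sum 25, not divisible by 3.
Ends in 3: not divisible by 5.
7: 58183 = 7·8311 + 6
11: 58183 = 11·5289 + 4
13: 58183 = 13·4475 + 8
17: 58183 = 17·3422 + 9
19: 58183 = 19·3062 + 5
23: 58183 = 23·2529 + 16
29: 58183 = 29·2006 + 9
31: 58183 = 31·1876 + 27
37: 58183 = 37·1572 + 19
41: 58183 = 41·1419 + 4
43: 58183 = 43·1353 + 4
47: 58183 = 47·1237 + 44
53: 58183 = 53·1097 + 42
59: 58183 = 59·986 + 9
61: 58183 = 61·953 + 50
67: 58183 = 67·868 + 27
71: 58183 = 71·819 + 34
73: 58183 = 73·797 + 2
79: 58183 = 79·736 + 39
83: 58183 = 83·701

83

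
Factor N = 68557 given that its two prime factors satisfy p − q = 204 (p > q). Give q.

179

Since p = q + 204, we have 68557 = q(q + 204), so q² + 204q − 68557 = 0.
Discriminant: 204² + 4·68557 = 41616 + 274228 = 315844; √315844 = 562.
q = (−204 + 562)/2 = 179, and p = q + 204 = 383.
Check: 179 · 383 = 68557.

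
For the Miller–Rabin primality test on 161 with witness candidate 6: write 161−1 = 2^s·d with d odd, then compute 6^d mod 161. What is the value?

48

161 − 1 = 160 = 2^5 · 5, so d = 5.
6^1 ≡ 6 (mod 161)
6^2 ≡ 6^2 = 36 ≡ 36 (mod 161)
6^4 ≡ 36^2 = 1296 ≡ 8 (mod 161)
5 = 4 + 1 in binary powers of 2.
So 6^5 ≡ 8 · 6 ≡ 48 (mod 161).
Squaring chain: 48 → 50 → 85 → 141 → 78; never reaches −1, so base 6 is a Miller–Rabin witness that 161 is composite.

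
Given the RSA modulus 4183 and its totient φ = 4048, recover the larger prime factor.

φ(n) = (p−1)(q−1) = n − (p+q) + 1, so p + q = 4183 − 4048 + 1 = 136.
p and q are the roots of t² − 136t + 4183 = 0.
Discriminant: 136² − 4·4183 = 18496 − 16732 = 1764; √1764 = 42.
q = (136 − 42)/2 = 47, p = (136 + 42)/2 = 89.
Check: 47 · 89 = 4183.

89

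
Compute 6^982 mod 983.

1

6^1 ≡ 6 (mod 983)
6^2 ≡ 6^2 = 36 ≡ 36 (mod 983)
6^4 ≡ 36^2 = 1296 ≡ 313 (mod 983)
6^8 ≡ 313^2 = 97969 ≡ 652 (mod 983)
6^16 ≡ 652^2 = 425104 ≡ 448 (mod 983)
6^32 ≡ 448^2 = 200704 ≡ 172 (mod 983)
6^64 ≡ 172^2 = 29584 ≡ 94 (mod 983)
6^128 ≡ 94^2 = 8836 ≡ 972 (mod 983)
6^256 ≡ 972^2 = 944784 ≡ 121 (mod 983)
6^512 ≡ 121^2 = 14641 ≡ 879 (mod 983)
982 = 512 + 256 + 128 + 64 + 16 + 4 + 2 in binary powers of 2.
So 6^982 ≡ 879 · 121 · 972 · 94 · 448 · 313 · 36 ≡ 1 (mod 983).
Since the result is 1, base 6 gives no evidence that 983 is composite.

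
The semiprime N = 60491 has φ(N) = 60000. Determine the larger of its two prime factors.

φ(n) = (p−1)(q−1) = n − (p+q) + 1, so p + q = 60491 − 60000 + 1 = 492.
p and q are the roots of t² − 492t + 60491 = 0.
Discriminant: 492² − 4·60491 = 242064 − 241964 = 100; √100 = 10.
q = (492 − 10)/2 = 241, p = (492 + 10)/2 = 251.
Check: 241 · 251 = 60491.

251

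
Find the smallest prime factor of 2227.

2227 is odd.
Digit sum 13, not divisible by 3.
Ends in 7: not divisible by 5.
7: 2227 = 7·318 + 1
11: 2227 = 11·202 + 5
13: 2227 = 13·171 + 4
17: 2227 = 17·131

17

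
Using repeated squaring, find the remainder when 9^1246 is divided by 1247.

9^1 ≡ 9 (mod 1247)
9^2 ≡ 9^2 = 81 ≡ 81 (mod 1247)
9^4 ≡ 81^2 = 6561 ≡ 326 (mod 1247)
9^8 ≡ 326^2 = 106276 ≡ 281 (mod 1247)
9^16 ≡ 281^2 = 78961 ≡ 400 (mod 1247)
9^32 ≡ 400^2 = 160000 ≡ 384 (mod 1247)
9^64 ≡ 384^2 = 147456 ≡ 310 (mod 1247)
9^128 ≡ 310^2 = 96100 ≡ 81 (mod 1247)
9^256 ≡ 81^2 = 6561 ≡ 326 (mod 1247)
9^512 ≡ 326^2 = 106276 ≡ 281 (mod 1247)
9^1024 ≡ 281^2 = 78961 ≡ 400 (mod 1247)
1246 = 1024 + 128 + 64 + 16 + 8 + 4 + 2 in binary powers of 2.
So 9^1246 ≡ 400 · 81 · 310 · 400 · 281 · 326 · 81 ≡ 552 (mod 1247).
Since 552 ≠ 1, base 9 is a Fermat witness: 1247 is composite.

552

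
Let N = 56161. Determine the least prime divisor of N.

56161 is odd.
Digit sum 19, not divisible by 3.
Ends in 1: not divisible by 5.
7: 56161 = 7·8023

7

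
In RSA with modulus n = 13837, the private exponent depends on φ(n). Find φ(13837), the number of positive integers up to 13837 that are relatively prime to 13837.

Factor: 13837 = 101 · 137.
φ(13837) = (101−1) · (137−1) = 100 · 136 = 13600.

13600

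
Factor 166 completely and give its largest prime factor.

83

166 = 2 · 83
83 is prime.
So 166 = 2 · 83; the largest prime factor is 83.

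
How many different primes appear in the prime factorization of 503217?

5

503217 = 3^2 · 55913
55913 = 11 · 5083
5083 = 13 · 391
391 = 17 · 23
503217 = 3^2 · 11 · 13 · 17 · 23, which has 5 distinct prime factors.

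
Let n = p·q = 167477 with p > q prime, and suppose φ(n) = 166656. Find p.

φ(n) = (p−1)(q−1) = n − (p+q) + 1, so p + q = 167477 − 166656 + 1 = 822.
p and q are the roots of t² − 822t + 167477 = 0.
Discriminant: 822² − 4·167477 = 675684 − 669908 = 5776; √5776 = 76.
q = (822 − 76)/2 = 373, p = (822 + 76)/2 = 449.
Check: 373 · 449 = 167477.

449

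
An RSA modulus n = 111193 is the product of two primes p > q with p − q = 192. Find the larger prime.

443

Since p = q + 192, we have 111193 = q(q + 192), so q² + 192q − 111193 = 0.
Discriminant: 192² + 4·111193 = 36864 + 444772 = 481636; √481636 = 694.
q = (−192 + 694)/2 = 251, and p = q + 192 = 443.
Check: 251 · 443 = 111193.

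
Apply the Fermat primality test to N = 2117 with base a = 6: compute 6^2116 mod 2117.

819

6^1 ≡ 6 (mod 2117)
6^2 ≡ 6^2 = 36 ≡ 36 (mod 2117)
6^4 ≡ 36^2 = 1296 ≡ 1296 (mod 2117)
6^8 ≡ 1296^2 = 1679616 ≡ 835 (mod 2117)
6^16 ≡ 835^2 = 697225 ≡ 732 (mod 2117)
6^32 ≡ 732^2 = 535824 ≡ 223 (mod 2117)
6^64 ≡ 223^2 = 49729 ≡ 1038 (mod 2117)
6^128 ≡ 1038^2 = 1077444 ≡ 2008 (mod 2117)
6^256 ≡ 2008^2 = 4032064 ≡ 1296 (mod 2117)
6^512 ≡ 1296^2 = 1679616 ≡ 835 (mod 2117)
6^1024 ≡ 835^2 = 697225 ≡ 732 (mod 2117)
6^2048 ≡ 732^2 = 535824 ≡ 223 (mod 2117)
2116 = 2048 + 64 + 4 in binary powers of 2.
So 6^2116 ≡ 223 · 1038 · 1296 ≡ 819 (mod 2117).
Since 819 ≠ 1, base 6 is a Fermat witness: 2117 is composite.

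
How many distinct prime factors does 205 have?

2

205 = 5 · 41
205 = 5 · 41, which has 2 distinct prime factors.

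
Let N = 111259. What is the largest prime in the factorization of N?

111259 = 31 · 3589
3589 = 37 · 97
97 is prime.
So 111259 = 31 · 37 · 97; the largest prime factor is 97.

97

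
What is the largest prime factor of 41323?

43

41323 = 31 · 1333
1333 = 31 · 43
43 is prime.
So 41323 = 31^2 · 43; the largest prime factor is 43.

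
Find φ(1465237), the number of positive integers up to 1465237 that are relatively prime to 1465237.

Factor: 1465237 = 37 · 199^2.
φ(1465237) = (37−1) · 199^1·(199−1) = 36 · 39402 = 1418472.

1418472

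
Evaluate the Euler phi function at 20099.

19800

Factor: 20099 = 101 · 199.
φ(20099) = (101−1) · (199−1) = 100 · 198 = 19800.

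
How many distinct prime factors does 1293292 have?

1293292 = 2^2 · 323323
323323 = 7 · 46189
46189 = 11 · 4199
4199 = 13 · 323
323 = 17 · 19
1293292 = 2^2 · 7 · 11 · 13 · 17 · 19, which has 6 distinct prime factors.

6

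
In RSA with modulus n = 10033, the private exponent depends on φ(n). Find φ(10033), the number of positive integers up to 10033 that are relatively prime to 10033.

9828

Factor: 10033 = 79 · 127.
φ(10033) = (79−1) · (127−1) = 78 · 126 = 9828.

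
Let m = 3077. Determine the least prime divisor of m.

3077 is odd.
Digit sum 17, not divisible by 3.
Ends in 7: not divisible by 5.
7: 3077 = 7·439 + 4
11: 3077 = 11·279 + 8
13: 3077 = 13·236 + 9
17: 3077 = 17·181

17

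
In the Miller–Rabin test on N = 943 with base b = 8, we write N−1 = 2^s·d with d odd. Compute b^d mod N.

607

943 − 1 = 942 = 2^1 · 471, so d = 471.
8^1 ≡ 8 (mod 943)
8^2 ≡ 8^2 = 64 ≡ 64 (mod 943)
8^4 ≡ 64^2 = 4096 ≡ 324 (mod 943)
8^8 ≡ 324^2 = 104976 ≡ 303 (mod 943)
8^16 ≡ 303^2 = 91809 ≡ 338 (mod 943)
8^32 ≡ 338^2 = 114244 ≡ 141 (mod 943)
8^64 ≡ 141^2 = 19881 ≡ 78 (mod 943)
8^128 ≡ 78^2 = 6084 ≡ 426 (mod 943)
8^256 ≡ 426^2 = 181476 ≡ 420 (mod 943)
471 = 256 + 128 + 64 + 16 + 4 + 2 + 1 in binary powers of 2.
So 8^471 ≡ 420 · 426 · 78 · 338 · 324 · 64 · 8 ≡ 607 (mod 943).
Squaring chain: 607; never reaches −1, so base 8 is a Miller–Rabin witness that 943 is composite.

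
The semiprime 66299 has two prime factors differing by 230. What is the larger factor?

Since p = q + 230, we have 66299 = q(q + 230), so q² + 230q − 66299 = 0.
Discriminant: 230² + 4·66299 = 52900 + 265196 = 318096; √318096 = 564.
q = (−230 + 564)/2 = 167, and p = q + 230 = 397.
Check: 167 · 397 = 66299.

397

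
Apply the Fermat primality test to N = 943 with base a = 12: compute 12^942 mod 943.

12^1 ≡ 12 (mod 943)
12^2 ≡ 12^2 = 144 ≡ 144 (mod 943)
12^4 ≡ 144^2 = 20736 ≡ 933 (mod 943)
12^8 ≡ 933^2 = 870489 ≡ 100 (mod 943)
12^16 ≡ 100^2 = 10000 ≡ 570 (mod 943)
12^32 ≡ 570^2 = 324900 ≡ 508 (mod 943)
12^64 ≡ 508^2 = 258064 ≡ 625 (mod 943)
12^128 ≡ 625^2 = 390625 ≡ 223 (mod 943)
12^256 ≡ 223^2 = 49729 ≡ 693 (mod 943)
12^512 ≡ 693^2 = 480249 ≡ 262 (mod 943)
942 = 512 + 256 + 128 + 32 + 8 + 4 + 2 in binary powers of 2.
So 12^942 ≡ 262 · 693 · 223 · 508 · 100 · 933 · 144 ≡ 430 (mod 943).
Since 430 ≠ 1, base 12 is a Fermat witness: 943 is composite.

430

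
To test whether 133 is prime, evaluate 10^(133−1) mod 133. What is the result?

10^1 ≡ 10 (mod 133)
10^2 ≡ 10^2 = 100 ≡ 100 (mod 133)
10^4 ≡ 100^2 = 10000 ≡ 25 (mod 133)
10^8 ≡ 25^2 = 625 ≡ 93 (mod 133)
10^16 ≡ 93^2 = 8649 ≡ 4 (mod 133)
10^32 ≡ 4^2 = 16 ≡ 16 (mod 133)
10^64 ≡ 16^2 = 256 ≡ 123 (mod 133)
10^128 ≡ 123^2 = 15129 ≡ 100 (mod 133)
132 = 128 + 4 in binary powers of 2.
So 10^132 ≡ 100 · 25 ≡ 106 (mod 133).
Since 106 ≠ 1, base 10 is a Fermat witness: 133 is composite.

106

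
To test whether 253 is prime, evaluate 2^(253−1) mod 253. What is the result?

2^1 ≡ 2 (mod 253)
2^2 ≡ 2^2 = 4 ≡ 4 (mod 253)
2^4 ≡ 4^2 = 16 ≡ 16 (mod 253)
2^8 ≡ 16^2 = 256 ≡ 3 (mod 253)
2^16 ≡ 3^2 = 9 ≡ 9 (mod 253)
2^32 ≡ 9^2 = 81 ≡ 81 (mod 253)
2^64 ≡ 81^2 = 6561 ≡ 236 (mod 253)
2^128 ≡ 236^2 = 55696 ≡ 36 (mod 253)
252 = 128 + 64 + 32 + 16 + 8 + 4 in binary powers of 2.
So 2^252 ≡ 36 · 236 · 81 · 9 · 3 · 16 ≡ 81 (mod 253).
Since 81 ≠ 1, base 2 is a Fermat witness: 253 is composite.

81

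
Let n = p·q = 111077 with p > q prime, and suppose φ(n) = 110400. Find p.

φ(n) = (p−1)(q−1) = n − (p+q) + 1, so p + q = 111077 − 110400 + 1 = 678.
p and q are the roots of t² − 678t + 111077 = 0.
Discriminant: 678² − 4·111077 = 459684 − 444308 = 15376; √15376 = 124.
q = (678 − 124)/2 = 277, p = (678 + 124)/2 = 401.
Check: 277 · 401 = 111077.

401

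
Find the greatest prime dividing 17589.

17589 = 3 · 5863
5863 = 11 · 533
533 = 13 · 41
41 is prime.
So 17589 = 3 · 11 · 13 · 41; the largest prime factor is 41.

41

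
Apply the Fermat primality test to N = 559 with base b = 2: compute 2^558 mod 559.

2^1 ≡ 2 (mod 559)
2^2 ≡ 2^2 = 4 ≡ 4 (mod 559)
2^4 ≡ 4^2 = 16 ≡ 16 (mod 559)
2^8 ≡ 16^2 = 256 ≡ 256 (mod 559)
2^16 ≡ 256^2 = 65536 ≡ 133 (mod 559)
2^32 ≡ 133^2 = 17689 ≡ 360 (mod 559)
2^64 ≡ 360^2 = 129600 ≡ 471 (mod 559)
2^128 ≡ 471^2 = 221841 ≡ 477 (mod 559)
2^256 ≡ 477^2 = 227529 ≡ 16 (mod 559)
2^512 ≡ 16^2 = 256 ≡ 256 (mod 559)
558 = 512 + 32 + 8 + 4 + 2 in binary powers of 2.
So 2^558 ≡ 256 · 360 · 256 · 16 · 4 ≡ 441 (mod 559).
Since 441 ≠ 1, base 2 is a Fermat witness: 559 is composite.

441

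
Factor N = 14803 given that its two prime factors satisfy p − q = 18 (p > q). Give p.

131

Since p = q + 18, we have 14803 = q(q + 18), so q² + 18q − 14803 = 0.
Discriminant: 18² + 4·14803 = 324 + 59212 = 59536; √59536 = 244.
q = (−18 + 244)/2 = 113, and p = q + 18 = 131.
Check: 113 · 131 = 14803.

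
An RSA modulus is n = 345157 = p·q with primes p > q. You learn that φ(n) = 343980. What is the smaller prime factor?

φ(n) = (p−1)(q−1) = n − (p+q) + 1, so p + q = 345157 − 343980 + 1 = 1178.
p and q are the roots of t² − 1178t + 345157 = 0.
Discriminant: 1178² − 4·345157 = 1387684 − 1380628 = 7056; √7056 = 84.
q = (1178 − 84)/2 = 547, p = (1178 + 84)/2 = 631.
Check: 547 · 631 = 345157.

547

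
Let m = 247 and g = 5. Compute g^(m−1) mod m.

220

5^1 ≡ 5 (mod 247)
5^2 ≡ 5^2 = 25 ≡ 25 (mod 247)
5^4 ≡ 25^2 = 625 ≡ 131 (mod 247)
5^8 ≡ 131^2 = 17161 ≡ 118 (mod 247)
5^16 ≡ 118^2 = 13924 ≡ 92 (mod 247)
5^32 ≡ 92^2 = 8464 ≡ 66 (mod 247)
5^64 ≡ 66^2 = 4356 ≡ 157 (mod 247)
5^128 ≡ 157^2 = 24649 ≡ 196 (mod 247)
246 = 128 + 64 + 32 + 16 + 4 + 2 in binary powers of 2.
So 5^246 ≡ 196 · 157 · 66 · 92 · 131 · 25 ≡ 220 (mod 247).
Since 220 ≠ 1, base 5 is a Fermat witness: 247 is composite.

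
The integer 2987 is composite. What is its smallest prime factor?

29

2987 is odd.
Digit sum 26, not divisible by 3.
Ends in 7: not divisible by 5.
7: 2987 = 7·426 + 5
11: 2987 = 11·271 + 6
13: 2987 = 13·229 + 10
17: 2987 = 17·175 + 12
19: 2987 = 19·157 + 4
23: 2987 = 23·129 + 20
29: 2987 = 29·103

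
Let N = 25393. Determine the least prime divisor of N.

67

25393 is odd.
Digit sum 22, not divisible by 3.
Ends in 3: not divisible by 5.
7: 25393 = 7·3627 + 4
11: 25393 = 11·2308 + 5
13: 25393 = 13·1953 + 4
17: 25393 = 17·1493 + 12
19: 25393 = 19·1336 + 9
23: 25393 = 23·1104 + 1
29: 25393 = 29·875 + 18
31: 25393 = 31·819 + 4
37: 25393 = 37·686 + 11
41: 25393 = 41·619 + 14
43: 25393 = 43·590 + 23
47: 25393 = 47·540 + 13
53: 25393 = 53·479 + 6
59: 25393 = 59·430 + 23
61: 25393 = 61·416 + 17
67: 25393 = 67·379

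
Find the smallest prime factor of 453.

453 is odd.
Digit sum 12, divisible by 3.

3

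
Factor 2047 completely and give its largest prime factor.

2047 = 23 · 89
89 is prime.
So 2047 = 23 · 89; the largest prime factor is 89.

89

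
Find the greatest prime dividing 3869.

73

3869 = 53 · 73
73 is prime.
So 3869 = 53 · 73; the largest prime factor is 73.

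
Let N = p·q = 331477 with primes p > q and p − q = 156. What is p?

659

Since p = q + 156, we have 331477 = q(q + 156), so q² + 156q − 331477 = 0.
Discriminant: 156² + 4·331477 = 24336 + 1325908 = 1350244; √1350244 = 1162.
q = (−156 + 1162)/2 = 503, and p = q + 156 = 659.
Check: 503 · 659 = 331477.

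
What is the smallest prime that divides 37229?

37229 is odd.
Digit sum 23, not divisible by 3.
Ends in 9: not divisible by 5.
7: 37229 = 7·5318 + 3
11: 37229 = 11·3384 + 5
13: 37229 = 13·2863 + 10
17: 37229 = 17·2189 + 16
19: 37229 = 19·1959 + 8
23: 37229 = 23·1618 + 15
29: 37229 = 29·1283 + 22
31: 37229 = 31·1200 + 29
37: 37229 = 37·1006 + 7
41: 37229 = 41·908 + 1
43: 37229 = 43·865 + 34
47: 37229 = 47·792 + 5
53: 37229 = 53·702 + 23
59: 37229 = 59·631

59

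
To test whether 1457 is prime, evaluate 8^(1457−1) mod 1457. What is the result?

8^1 ≡ 8 (mod 1457)
8^2 ≡ 8^2 = 64 ≡ 64 (mod 1457)
8^4 ≡ 64^2 = 4096 ≡ 1182 (mod 1457)
8^8 ≡ 1182^2 = 1397124 ≡ 1318 (mod 1457)
8^16 ≡ 1318^2 = 1737124 ≡ 380 (mod 1457)
8^32 ≡ 380^2 = 144400 ≡ 157 (mod 1457)
8^64 ≡ 157^2 = 24649 ≡ 1337 (mod 1457)
8^128 ≡ 1337^2 = 1787569 ≡ 1287 (mod 1457)
8^256 ≡ 1287^2 = 1656369 ≡ 1217 (mod 1457)
8^512 ≡ 1217^2 = 1481089 ≡ 777 (mod 1457)
8^1024 ≡ 777^2 = 603729 ≡ 531 (mod 1457)
1456 = 1024 + 256 + 128 + 32 + 16 in binary powers of 2.
So 8^1456 ≡ 531 · 1217 · 1287 · 157 · 380 ≡ 1093 (mod 1457).
Since 1093 ≠ 1, base 8 is a Fermat witness: 1457 is composite.

1093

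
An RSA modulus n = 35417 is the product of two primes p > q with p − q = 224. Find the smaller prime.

Since p = q + 224, we have 35417 = q(q + 224), so q² + 224q − 35417 = 0.
Discriminant: 224² + 4·35417 = 50176 + 141668 = 191844; √191844 = 438.
q = (−224 + 438)/2 = 107, and p = q + 224 = 331.
Check: 107 · 331 = 35417.

107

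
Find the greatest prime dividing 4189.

4189 = 59 · 71
71 is prime.
So 4189 = 59 · 71; the largest prime factor is 71.

71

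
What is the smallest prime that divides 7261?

53

7261 is odd.
Digit sum 16, not divisible by 3.
Ends in 1: not divisible by 5.
7: 7261 = 7·1037 + 2
11: 7261 = 11·660 + 1
13: 7261 = 13·558 + 7
17: 7261 = 17·427 + 2
19: 7261 = 19·382 + 3
23: 7261 = 23·315 + 16
29: 7261 = 29·250 + 11
31: 7261 = 31·234 + 7
37: 7261 = 37·196 + 9
41: 7261 = 41·177 + 4
43: 7261 = 43·168 + 37
47: 7261 = 47·154 + 23
53: 7261 = 53·137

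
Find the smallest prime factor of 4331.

4331 is odd.
Digit sum 11, not divisible by 3.
Ends in 1: not divisible by 5.
7: 4331 = 7·618 + 5
11: 4331 = 11·393 + 8
13: 4331 = 13·333 + 2
17: 4331 = 17·254 + 13
19: 4331 = 19·227 + 18
23: 4331 = 23·188 + 7
29: 4331 = 29·149 + 10
31: 4331 = 31·139 + 22
37: 4331 = 37·117 + 2
41: 4331 = 41·105 + 26
43: 4331 = 43·100 + 31
47: 4331 = 47·92 + 7
53: 4331 = 53·81 + 38
59: 4331 = 59·73 + 24
61: 4331 = 61·71

61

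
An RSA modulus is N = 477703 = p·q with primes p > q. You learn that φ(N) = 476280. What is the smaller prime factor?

φ(n) = (p−1)(q−1) = n − (p+q) + 1, so p + q = 477703 − 476280 + 1 = 1424.
p and q are the roots of t² − 1424t + 477703 = 0.
Discriminant: 1424² − 4·477703 = 2027776 − 1910812 = 116964; √116964 = 342.
q = (1424 − 342)/2 = 541, p = (1424 + 342)/2 = 883.
Check: 541 · 883 = 477703.

541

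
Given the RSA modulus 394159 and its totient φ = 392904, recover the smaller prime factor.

φ(n) = (p−1)(q−1) = n − (p+q) + 1, so p + q = 394159 − 392904 + 1 = 1256.
p and q are the roots of t² − 1256t + 394159 = 0.
Discriminant: 1256² − 4·394159 = 1577536 − 1576636 = 900; √900 = 30.
q = (1256 − 30)/2 = 613, p = (1256 + 30)/2 = 643.
Check: 613 · 643 = 394159.

613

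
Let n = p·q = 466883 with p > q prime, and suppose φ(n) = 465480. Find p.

φ(n) = (p−1)(q−1) = n − (p+q) + 1, so p + q = 466883 − 465480 + 1 = 1404.
p and q are the roots of t² − 1404t + 466883 = 0.
Discriminant: 1404² − 4·466883 = 1971216 − 1867532 = 103684; √103684 = 322.
q = (1404 − 322)/2 = 541, p = (1404 + 322)/2 = 863.
Check: 541 · 863 = 466883.

863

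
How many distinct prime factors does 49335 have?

49335 = 3 · 16445
16445 = 5 · 3289
3289 = 11 · 299
299 = 13 · 23
49335 = 3 · 5 · 11 · 13 · 23, which has 5 distinct prime factors.

5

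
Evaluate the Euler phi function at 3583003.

3512928

Factor: 3583003 = 139 · 149 · 173.
φ(3583003) = (139−1) · (149−1) · (173−1) = 138 · 148 · 172 = 3512928.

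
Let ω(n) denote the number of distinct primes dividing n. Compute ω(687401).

687401 = 11^2 · 5681
5681 = 13 · 437
437 = 19 · 23
687401 = 11^2 · 13 · 19 · 23, which has 4 distinct prime factors.

4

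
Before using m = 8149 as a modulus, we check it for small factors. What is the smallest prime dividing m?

8149 is odd.
Digit sum 22, not divisible by 3.
Ends in 9: not divisible by 5.
7: 8149 = 7·1164 + 1
11: 8149 = 11·740 + 9
13: 8149 = 13·626 + 11
17: 8149 = 17·479 + 6
19: 8149 = 19·428 + 17
23: 8149 = 23·354 + 7
29: 8149 = 29·281

29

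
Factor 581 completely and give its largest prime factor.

83

581 = 7 · 83
83 is prime.
So 581 = 7 · 83; the largest prime factor is 83.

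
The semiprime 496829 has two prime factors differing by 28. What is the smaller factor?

691

Since p = q + 28, we have 496829 = q(q + 28), so q² + 28q − 496829 = 0.
Discriminant: 28² + 4·496829 = 784 + 1987316 = 1988100; √1988100 = 1410.
q = (−28 + 1410)/2 = 691, and p = q + 28 = 719.
Check: 691 · 719 = 496829.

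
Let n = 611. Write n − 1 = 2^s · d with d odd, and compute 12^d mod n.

168

611 − 1 = 610 = 2^1 · 305, so d = 305.
12^1 ≡ 12 (mod 611)
12^2 ≡ 12^2 = 144 ≡ 144 (mod 611)
12^4 ≡ 144^2 = 20736 ≡ 573 (mod 611)
12^8 ≡ 573^2 = 328329 ≡ 222 (mod 611)
12^16 ≡ 222^2 = 49284 ≡ 404 (mod 611)
12^32 ≡ 404^2 = 163216 ≡ 79 (mod 611)
12^64 ≡ 79^2 = 6241 ≡ 131 (mod 611)
12^128 ≡ 131^2 = 17161 ≡ 53 (mod 611)
12^256 ≡ 53^2 = 2809 ≡ 365 (mod 611)
305 = 256 + 32 + 16 + 1 in binary powers of 2.
So 12^305 ≡ 365 · 79 · 404 · 12 ≡ 168 (mod 611).
Squaring chain: 168; never reaches −1, so base 12 is a Miller–Rabin witness that 611 is composite.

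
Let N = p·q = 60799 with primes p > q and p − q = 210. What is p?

Since p = q + 210, we have 60799 = q(q + 210), so q² + 210q − 60799 = 0.
Discriminant: 210² + 4·60799 = 44100 + 243196 = 287296; √287296 = 536.
q = (−210 + 536)/2 = 163, and p = q + 210 = 373.
Check: 163 · 373 = 60799.

373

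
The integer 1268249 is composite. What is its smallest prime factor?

37

1268249 is odd.
Digit sum 32, not divisible by 3.
Ends in 9: not divisible by 5.
7: 1268249 = 7·181178 + 3
11: 1268249 = 11·115295 + 4
13: 1268249 = 13·97557 + 8
17: 1268249 = 17·74602 + 15
19: 1268249 = 19·66749 + 18
23: 1268249 = 23·55141 + 6
29: 1268249 = 29·43732 + 21
31: 1268249 = 31·40911 + 8
37: 1268249 = 37·34277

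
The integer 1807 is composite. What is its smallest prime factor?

1807 is odd.
Digit sum 16, not divisible by 3.
Ends in 7: not divisible by 5.
7: 1807 = 7·258 + 1
11: 1807 = 11·164 + 3
13: 1807 = 13·139

13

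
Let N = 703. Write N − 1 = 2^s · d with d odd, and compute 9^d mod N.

703 − 1 = 702 = 2^1 · 351, so d = 351.
9^1 ≡ 9 (mod 703)
9^2 ≡ 9^2 = 81 ≡ 81 (mod 703)
9^4 ≡ 81^2 = 6561 ≡ 234 (mod 703)
9^8 ≡ 234^2 = 54756 ≡ 625 (mod 703)
9^16 ≡ 625^2 = 390625 ≡ 460 (mod 703)
9^32 ≡ 460^2 = 211600 ≡ 700 (mod 703)
9^64 ≡ 700^2 = 490000 ≡ 9 (mod 703)
9^128 ≡ 9^2 = 81 ≡ 81 (mod 703)
9^256 ≡ 81^2 = 6561 ≡ 234 (mod 703)
351 = 256 + 64 + 16 + 8 + 4 + 2 + 1 in binary powers of 2.
So 9^351 ≡ 234 · 9 · 460 · 625 · 234 · 81 · 9 ≡ 1 (mod 703).
Since 9^d ≡ 1 (mod 703), base 9 does not prove 703 composite.

1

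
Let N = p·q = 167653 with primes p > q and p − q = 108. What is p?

467

Since p = q + 108, we have 167653 = q(q + 108), so q² + 108q − 167653 = 0.
Discriminant: 108² + 4·167653 = 11664 + 670612 = 682276; √682276 = 826.
q = (−108 + 826)/2 = 359, and p = q + 108 = 467.
Check: 359 · 467 = 167653.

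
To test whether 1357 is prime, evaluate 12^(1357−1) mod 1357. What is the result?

12^1 ≡ 12 (mod 1357)
12^2 ≡ 12^2 = 144 ≡ 144 (mod 1357)
12^4 ≡ 144^2 = 20736 ≡ 381 (mod 1357)
12^8 ≡ 381^2 = 145161 ≡ 1319 (mod 1357)
12^16 ≡ 1319^2 = 1739761 ≡ 87 (mod 1357)
12^32 ≡ 87^2 = 7569 ≡ 784 (mod 1357)
12^64 ≡ 784^2 = 614656 ≡ 1292 (mod 1357)
12^128 ≡ 1292^2 = 1669264 ≡ 154 (mod 1357)
12^256 ≡ 154^2 = 23716 ≡ 647 (mod 1357)
12^512 ≡ 647^2 = 418609 ≡ 653 (mod 1357)
12^1024 ≡ 653^2 = 426409 ≡ 311 (mod 1357)
1356 = 1024 + 256 + 64 + 8 + 4 in binary powers of 2.
So 12^1356 ≡ 311 · 647 · 1292 · 1319 · 381 ≡ 1130 (mod 1357).
Since 1130 ≠ 1, base 12 is a Fermat witness: 1357 is composite.

1130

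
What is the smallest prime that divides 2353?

2353 is odd.
Digit sum 13, not divisible by 3.
Ends in 3: not divisible by 5.
7: 2353 = 7·336 + 1
11: 2353 = 11·213 + 10
13: 2353 = 13·181

13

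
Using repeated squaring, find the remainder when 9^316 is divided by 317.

9^1 ≡ 9 (mod 317)
9^2 ≡ 9^2 = 81 ≡ 81 (mod 317)
9^4 ≡ 81^2 = 6561 ≡ 221 (mod 317)
9^8 ≡ 221^2 = 48841 ≡ 23 (mod 317)
9^16 ≡ 23^2 = 529 ≡ 212 (mod 317)
9^32 ≡ 212^2 = 44944 ≡ 247 (mod 317)
9^64 ≡ 247^2 = 61009 ≡ 145 (mod 317)
9^128 ≡ 145^2 = 21025 ≡ 103 (mod 317)
9^256 ≡ 103^2 = 10609 ≡ 148 (mod 317)
316 = 256 + 32 + 16 + 8 + 4 in binary powers of 2.
So 9^316 ≡ 148 · 247 · 212 · 23 · 221 ≡ 1 (mod 317).
Since the result is 1, base 9 gives no evidence that 317 is composite.

1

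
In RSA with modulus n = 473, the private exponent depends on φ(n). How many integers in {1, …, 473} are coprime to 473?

420

Factor: 473 = 11 · 43.
φ(473) = (11−1) · (43−1) = 10 · 42 = 420.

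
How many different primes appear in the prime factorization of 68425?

4

68425 = 5^2 · 2737
2737 = 7 · 391
391 = 17 · 23
68425 = 5^2 · 7 · 17 · 23, which has 4 distinct prime factors.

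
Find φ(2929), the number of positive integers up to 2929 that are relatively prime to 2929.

Factor: 2929 = 29 · 101.
φ(2929) = (29−1) · (101−1) = 28 · 100 = 2800.

2800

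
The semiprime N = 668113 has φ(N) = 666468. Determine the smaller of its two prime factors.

φ(n) = (p−1)(q−1) = n − (p+q) + 1, so p + q = 668113 − 666468 + 1 = 1646.
p and q are the roots of t² − 1646t + 668113 = 0.
Discriminant: 1646² − 4·668113 = 2709316 − 2672452 = 36864; √36864 = 192.
q = (1646 − 192)/2 = 727, p = (1646 + 192)/2 = 919.
Check: 727 · 919 = 668113.

727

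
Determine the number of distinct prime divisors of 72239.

3

72239 = 29 · 2491
2491 = 47 · 53
72239 = 29 · 47 · 53, which has 3 distinct prime factors.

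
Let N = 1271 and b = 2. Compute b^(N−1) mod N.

1024

2^1 ≡ 2 (mod 1271)
2^2 ≡ 2^2 = 4 ≡ 4 (mod 1271)
2^4 ≡ 4^2 = 16 ≡ 16 (mod 1271)
2^8 ≡ 16^2 = 256 ≡ 256 (mod 1271)
2^16 ≡ 256^2 = 65536 ≡ 715 (mod 1271)
2^32 ≡ 715^2 = 511225 ≡ 283 (mod 1271)
2^64 ≡ 283^2 = 80089 ≡ 16 (mod 1271)
2^128 ≡ 16^2 = 256 ≡ 256 (mod 1271)
2^256 ≡ 256^2 = 65536 ≡ 715 (mod 1271)
2^512 ≡ 715^2 = 511225 ≡ 283 (mod 1271)
2^1024 ≡ 283^2 = 80089 ≡ 16 (mod 1271)
1270 = 1024 + 128 + 64 + 32 + 16 + 4 + 2 in binary powers of 2.
So 2^1270 ≡ 16 · 256 · 16 · 283 · 715 · 16 · 4 ≡ 1024 (mod 1271).
Since 1024 ≠ 1, base 2 is a Fermat witness: 1271 is composite.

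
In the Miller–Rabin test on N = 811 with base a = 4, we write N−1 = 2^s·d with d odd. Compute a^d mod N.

811 − 1 = 810 = 2^1 · 405, so d = 405.
4^1 ≡ 4 (mod 811)
4^2 ≡ 4^2 = 16 ≡ 16 (mod 811)
4^4 ≡ 16^2 = 256 ≡ 256 (mod 811)
4^8 ≡ 256^2 = 65536 ≡ 656 (mod 811)
4^16 ≡ 656^2 = 430336 ≡ 506 (mod 811)
4^32 ≡ 506^2 = 256036 ≡ 571 (mod 811)
4^64 ≡ 571^2 = 326041 ≡ 19 (mod 811)
4^128 ≡ 19^2 = 361 ≡ 361 (mod 811)
4^256 ≡ 361^2 = 130321 ≡ 561 (mod 811)
405 = 256 + 128 + 16 + 4 + 1 in binary powers of 2.
So 4^405 ≡ 561 · 361 · 506 · 256 · 4 ≡ 1 (mod 811).
Since 4^d ≡ 1 (mod 811), base 4 does not prove 811 composite.

1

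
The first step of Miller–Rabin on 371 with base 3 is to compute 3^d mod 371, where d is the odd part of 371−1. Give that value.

371 − 1 = 370 = 2^1 · 185, so d = 185.
3^1 ≡ 3 (mod 371)
3^2 ≡ 3^2 = 9 ≡ 9 (mod 371)
3^4 ≡ 9^2 = 81 ≡ 81 (mod 371)
3^8 ≡ 81^2 = 6561 ≡ 254 (mod 371)
3^16 ≡ 254^2 = 64516 ≡ 333 (mod 371)
3^32 ≡ 333^2 = 110889 ≡ 331 (mod 371)
3^64 ≡ 331^2 = 109561 ≡ 116 (mod 371)
3^128 ≡ 116^2 = 13456 ≡ 100 (mod 371)
185 = 128 + 32 + 16 + 8 + 1 in binary powers of 2.
So 3^185 ≡ 100 · 331 · 333 · 254 · 3 ≡ 26 (mod 371).
Squaring chain: 26; never reaches −1, so base 3 is a Miller–Rabin witness that 371 is composite.

26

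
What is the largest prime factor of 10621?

10621 = 13 · 817
817 = 19 · 43
43 is prime.
So 10621 = 13 · 19 · 43; the largest prime factor is 43.

43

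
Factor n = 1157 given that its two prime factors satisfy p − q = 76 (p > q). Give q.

13

Since p = q + 76, we have 1157 = q(q + 76), so q² + 76q − 1157 = 0.
Discriminant: 76² + 4·1157 = 5776 + 4628 = 10404; √10404 = 102.
q = (−76 + 102)/2 = 13, and p = q + 76 = 89.
Check: 13 · 89 = 1157.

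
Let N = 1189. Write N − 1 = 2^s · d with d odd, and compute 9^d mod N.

1189 − 1 = 1188 = 2^2 · 297, so d = 297.
9^1 ≡ 9 (mod 1189)
9^2 ≡ 9^2 = 81 ≡ 81 (mod 1189)
9^4 ≡ 81^2 = 6561 ≡ 616 (mod 1189)
9^8 ≡ 616^2 = 379456 ≡ 165 (mod 1189)
9^16 ≡ 165^2 = 27225 ≡ 1067 (mod 1189)
9^32 ≡ 1067^2 = 1138489 ≡ 616 (mod 1189)
9^64 ≡ 616^2 = 379456 ≡ 165 (mod 1189)
9^128 ≡ 165^2 = 27225 ≡ 1067 (mod 1189)
9^256 ≡ 1067^2 = 1138489 ≡ 616 (mod 1189)
297 = 256 + 32 + 8 + 1 in binary powers of 2.
So 9^297 ≡ 616 · 616 · 165 · 9 ≡ 91 (mod 1189).
Squaring chain: 91 → 1147; never reaches −1, so base 9 is a Miller–Rabin witness that 1189 is composite.

91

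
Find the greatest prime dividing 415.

415 = 5 · 83
83 is prime.
So 415 = 5 · 83; the largest prime factor is 83.

83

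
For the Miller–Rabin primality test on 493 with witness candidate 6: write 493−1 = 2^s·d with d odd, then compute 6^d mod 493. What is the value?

493 − 1 = 492 = 2^2 · 123, so d = 123.
6^1 ≡ 6 (mod 493)
6^2 ≡ 6^2 = 36 ≡ 36 (mod 493)
6^4 ≡ 36^2 = 1296 ≡ 310 (mod 493)
6^8 ≡ 310^2 = 96100 ≡ 458 (mod 493)
6^16 ≡ 458^2 = 209764 ≡ 239 (mod 493)
6^32 ≡ 239^2 = 57121 ≡ 426 (mod 493)
6^64 ≡ 426^2 = 181476 ≡ 52 (mod 493)
123 = 64 + 32 + 16 + 8 + 2 + 1 in binary powers of 2.
So 6^123 ≡ 52 · 426 · 239 · 458 · 36 · 6 ≡ 328 (mod 493).
Squaring chain: 328 → 110; never reaches −1, so base 6 is a Miller–Rabin witness that 493 is composite.

328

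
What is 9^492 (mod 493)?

9^1 ≡ 9 (mod 493)
9^2 ≡ 9^2 = 81 ≡ 81 (mod 493)
9^4 ≡ 81^2 = 6561 ≡ 152 (mod 493)
9^8 ≡ 152^2 = 23104 ≡ 426 (mod 493)
9^16 ≡ 426^2 = 181476 ≡ 52 (mod 493)
9^32 ≡ 52^2 = 2704 ≡ 239 (mod 493)
9^64 ≡ 239^2 = 57121 ≡ 426 (mod 493)
9^128 ≡ 426^2 = 181476 ≡ 52 (mod 493)
9^256 ≡ 52^2 = 2704 ≡ 239 (mod 493)
492 = 256 + 128 + 64 + 32 + 8 + 4 in binary powers of 2.
So 9^492 ≡ 239 · 52 · 426 · 239 · 426 · 152 ≡ 458 (mod 493).
Since 458 ≠ 1, base 9 is a Fermat witness: 493 is composite.

458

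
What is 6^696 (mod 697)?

305

6^1 ≡ 6 (mod 697)
6^2 ≡ 6^2 = 36 ≡ 36 (mod 697)
6^4 ≡ 36^2 = 1296 ≡ 599 (mod 697)
6^8 ≡ 599^2 = 358801 ≡ 543 (mod 697)
6^16 ≡ 543^2 = 294849 ≡ 18 (mod 697)
6^32 ≡ 18^2 = 324 ≡ 324 (mod 697)
6^64 ≡ 324^2 = 104976 ≡ 426 (mod 697)
6^128 ≡ 426^2 = 181476 ≡ 256 (mod 697)
6^256 ≡ 256^2 = 65536 ≡ 18 (mod 697)
6^512 ≡ 18^2 = 324 ≡ 324 (mod 697)
696 = 512 + 128 + 32 + 16 + 8 in binary powers of 2.
So 6^696 ≡ 324 · 256 · 324 · 18 · 543 ≡ 305 (mod 697).
Since 305 ≠ 1, base 6 is a Fermat witness: 697 is composite.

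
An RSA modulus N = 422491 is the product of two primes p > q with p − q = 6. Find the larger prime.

Since p = q + 6, we have 422491 = q(q + 6), so q² + 6q − 422491 = 0.
Discriminant: 6² + 4·422491 = 36 + 1689964 = 1690000; √1690000 = 1300.
q = (−6 + 1300)/2 = 647, and p = q + 6 = 653.
Check: 647 · 653 = 422491.

653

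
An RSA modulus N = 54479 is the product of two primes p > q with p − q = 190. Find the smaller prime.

Since p = q + 190, we have 54479 = q(q + 190), so q² + 190q − 54479 = 0.
Discriminant: 190² + 4·54479 = 36100 + 217916 = 254016; √254016 = 504.
q = (−190 + 504)/2 = 157, and p = q + 190 = 347.
Check: 157 · 347 = 54479.

157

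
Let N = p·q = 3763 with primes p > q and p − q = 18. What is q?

Since p = q + 18, we have 3763 = q(q + 18), so q² + 18q − 3763 = 0.
Discriminant: 18² + 4·3763 = 324 + 15052 = 15376; √15376 = 124.
q = (−18 + 124)/2 = 53, and p = q + 18 = 71.
Check: 53 · 71 = 3763.

53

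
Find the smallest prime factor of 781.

11

781 is odd.
Digit sum 16, not divisible by 3.
Ends in 1: not divisible by 5.
7: 781 = 7·111 + 4
11: 781 = 11·71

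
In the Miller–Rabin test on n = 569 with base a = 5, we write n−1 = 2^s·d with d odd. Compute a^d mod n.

1

569 − 1 = 568 = 2^3 · 71, so d = 71.
5^1 ≡ 5 (mod 569)
5^2 ≡ 5^2 = 25 ≡ 25 (mod 569)
5^4 ≡ 25^2 = 625 ≡ 56 (mod 569)
5^8 ≡ 56^2 = 3136 ≡ 291 (mod 569)
5^16 ≡ 291^2 = 84681 ≡ 469 (mod 569)
5^32 ≡ 469^2 = 219961 ≡ 327 (mod 569)
5^64 ≡ 327^2 = 106929 ≡ 526 (mod 569)
71 = 64 + 4 + 2 + 1 in binary powers of 2.
So 5^71 ≡ 526 · 56 · 25 · 5 ≡ 1 (mod 569).
Since 5^d ≡ 1 (mod 569), base 5 does not prove 569 composite.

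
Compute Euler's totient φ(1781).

Factor: 1781 = 13 · 137.
φ(1781) = (13−1) · (137−1) = 12 · 136 = 1632.

1632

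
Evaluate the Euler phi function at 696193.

672000

Factor: 696193 = 61 · 101 · 113.
φ(696193) = (61−1) · (101−1) · (113−1) = 60 · 100 · 112 = 672000.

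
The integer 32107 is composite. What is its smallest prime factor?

97

32107 is odd.
Digit sum 13, not divisible by 3.
Ends in 7: not divisible by 5.
7: 32107 = 7·4586 + 5
11: 32107 = 11·2918 + 9
13: 32107 = 13·2469 + 10
17: 32107 = 17·1888 + 11
19: 32107 = 19·1689 + 16
23: 32107 = 23·1395 + 22
29: 32107 = 29·1107 + 4
31: 32107 = 31·1035 + 22
37: 32107 = 37·867 + 28
41: 32107 = 41·783 + 4
43: 32107 = 43·746 + 29
47: 32107 = 47·683 + 6
53: 32107 = 53·605 + 42
59: 32107 = 59·544 + 11
61: 32107 = 61·526 + 21
67: 32107 = 67·479 + 14
71: 32107 = 71·452 + 15
73: 32107 = 73·439 + 60
79: 32107 = 79·406 + 33
83: 32107 = 83·386 + 69
89: 32107 = 89·360 + 67
97: 32107 = 97·331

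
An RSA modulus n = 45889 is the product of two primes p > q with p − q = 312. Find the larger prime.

Since p = q + 312, we have 45889 = q(q + 312), so q² + 312q − 45889 = 0.
Discriminant: 312² + 4·45889 = 97344 + 183556 = 280900; √280900 = 530.
q = (−312 + 530)/2 = 109, and p = q + 312 = 421.
Check: 109 · 421 = 45889.

421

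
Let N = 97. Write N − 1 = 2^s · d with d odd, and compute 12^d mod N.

79

97 − 1 = 96 = 2^5 · 3, so d = 3.
12^1 ≡ 12 (mod 97)
12^2 ≡ 12^2 = 144 ≡ 47 (mod 97)
3 = 2 + 1 in binary powers of 2.
So 12^3 ≡ 47 · 12 ≡ 79 (mod 97).
Squaring chain: 79 → 33 → 22 → 96 → 1; reaches −1, so base 12 does not prove 97 composite.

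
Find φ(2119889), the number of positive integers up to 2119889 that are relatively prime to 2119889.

Factor: 2119889 = 101 · 139 · 151.
φ(2119889) = (101−1) · (139−1) · (151−1) = 100 · 138 · 150 = 2070000.

2070000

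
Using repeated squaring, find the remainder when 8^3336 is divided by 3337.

8^1 ≡ 8 (mod 3337)
8^2 ≡ 8^2 = 64 ≡ 64 (mod 3337)
8^4 ≡ 64^2 = 4096 ≡ 759 (mod 3337)
8^8 ≡ 759^2 = 576081 ≡ 2117 (mod 3337)
8^16 ≡ 2117^2 = 4481689 ≡ 98 (mod 3337)
8^32 ≡ 98^2 = 9604 ≡ 2930 (mod 3337)
8^64 ≡ 2930^2 = 8584900 ≡ 2136 (mod 3337)
8^128 ≡ 2136^2 = 4562496 ≡ 817 (mod 3337)
8^256 ≡ 817^2 = 667489 ≡ 89 (mod 3337)
8^512 ≡ 89^2 = 7921 ≡ 1247 (mod 3337)
8^1024 ≡ 1247^2 = 1555009 ≡ 3304 (mod 3337)
8^2048 ≡ 3304^2 = 10916416 ≡ 1089 (mod 3337)
3336 = 2048 + 1024 + 256 + 8 in binary powers of 2.
So 8^3336 ≡ 1089 · 3304 · 89 · 2117 ≡ 1935 (mod 3337).
Since 1935 ≠ 1, base 8 is a Fermat witness: 3337 is composite.

1935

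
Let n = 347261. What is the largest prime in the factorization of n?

73

347261 = 67 · 5183
5183 = 71 · 73
73 is prime.
So 347261 = 67 · 71 · 73; the largest prime factor is 73.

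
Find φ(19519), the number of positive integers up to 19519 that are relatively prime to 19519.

19240

Factor: 19519 = 131 · 149.
φ(19519) = (131−1) · (149−1) = 130 · 148 = 19240.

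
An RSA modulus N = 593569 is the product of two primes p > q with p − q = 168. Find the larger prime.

859

Since p = q + 168, we have 593569 = q(q + 168), so q² + 168q − 593569 = 0.
Discriminant: 168² + 4·593569 = 28224 + 2374276 = 2402500; √2402500 = 1550.
q = (−168 + 1550)/2 = 691, and p = q + 168 = 859.
Check: 691 · 859 = 593569.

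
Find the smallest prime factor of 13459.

13459 is odd.
Digit sum 22, not divisible by 3.
Ends in 9: not divisible by 5.
7: 13459 = 7·1922 + 5
11: 13459 = 11·1223 + 6
13: 13459 = 13·1035 + 4
17: 13459 = 17·791 + 12
19: 13459 = 19·708 + 7
23: 13459 = 23·585 + 4
29: 13459 = 29·464 + 3
31: 13459 = 31·434 + 5
37: 13459 = 37·363 + 28
41: 13459 = 41·328 + 11
43: 13459 = 43·313

43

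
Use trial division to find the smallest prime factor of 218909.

218909 is odd.
Digit sum 29, not divisible by 3.
Ends in 9: not divisible by 5.
7: 218909 = 7·31272 + 5
11: 218909 = 11·19900 + 9
13: 218909 = 13·16839 + 2
17: 218909 = 17·12877

17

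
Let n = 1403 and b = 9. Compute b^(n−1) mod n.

813

9^1 ≡ 9 (mod 1403)
9^2 ≡ 9^2 = 81 ≡ 81 (mod 1403)
9^4 ≡ 81^2 = 6561 ≡ 949 (mod 1403)
9^8 ≡ 949^2 = 900601 ≡ 1278 (mod 1403)
9^16 ≡ 1278^2 = 1633284 ≡ 192 (mod 1403)
9^32 ≡ 192^2 = 36864 ≡ 386 (mod 1403)
9^64 ≡ 386^2 = 148996 ≡ 278 (mod 1403)
9^128 ≡ 278^2 = 77284 ≡ 119 (mod 1403)
9^256 ≡ 119^2 = 14161 ≡ 131 (mod 1403)
9^512 ≡ 131^2 = 17161 ≡ 325 (mod 1403)
9^1024 ≡ 325^2 = 105625 ≡ 400 (mod 1403)
1402 = 1024 + 256 + 64 + 32 + 16 + 8 + 2 in binary powers of 2.
So 9^1402 ≡ 400 · 131 · 278 · 386 · 192 · 1278 · 81 ≡ 813 (mod 1403).
Since 813 ≠ 1, base 9 is a Fermat witness: 1403 is composite.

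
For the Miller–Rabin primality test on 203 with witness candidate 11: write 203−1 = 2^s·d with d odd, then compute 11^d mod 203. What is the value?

203 − 1 = 202 = 2^1 · 101, so d = 101.
11^1 ≡ 11 (mod 203)
11^2 ≡ 11^2 = 121 ≡ 121 (mod 203)
11^4 ≡ 121^2 = 14641 ≡ 25 (mod 203)
11^8 ≡ 25^2 = 625 ≡ 16 (mod 203)
11^16 ≡ 16^2 = 256 ≡ 53 (mod 203)
11^32 ≡ 53^2 = 2809 ≡ 170 (mod 203)
11^64 ≡ 170^2 = 28900 ≡ 74 (mod 203)
101 = 64 + 32 + 4 + 1 in binary powers of 2.
So 11^101 ≡ 74 · 170 · 25 · 11 ≡ 177 (mod 203).
Squaring chain: 177; never reaches −1, so base 11 is a Miller–Rabin witness that 203 is composite.

177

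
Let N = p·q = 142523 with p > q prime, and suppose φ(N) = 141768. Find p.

φ(n) = (p−1)(q−1) = n − (p+q) + 1, so p + q = 142523 − 141768 + 1 = 756.
p and q are the roots of t² − 756t + 142523 = 0.
Discriminant: 756² − 4·142523 = 571536 − 570092 = 1444; √1444 = 38.
q = (756 − 38)/2 = 359, p = (756 + 38)/2 = 397.
Check: 359 · 397 = 142523.

397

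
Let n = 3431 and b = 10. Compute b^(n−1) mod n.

1068

10^1 ≡ 10 (mod 3431)
10^2 ≡ 10^2 = 100 ≡ 100 (mod 3431)
10^4 ≡ 100^2 = 10000 ≡ 3138 (mod 3431)
10^8 ≡ 3138^2 = 9847044 ≡ 74 (mod 3431)
10^16 ≡ 74^2 = 5476 ≡ 2045 (mod 3431)
10^32 ≡ 2045^2 = 4182025 ≡ 3067 (mod 3431)
10^64 ≡ 3067^2 = 9406489 ≡ 2118 (mod 3431)
10^128 ≡ 2118^2 = 4485924 ≡ 1607 (mod 3431)
10^256 ≡ 1607^2 = 2582449 ≡ 2337 (mod 3431)
10^512 ≡ 2337^2 = 5461569 ≡ 2848 (mod 3431)
10^1024 ≡ 2848^2 = 8111104 ≡ 220 (mod 3431)
10^2048 ≡ 220^2 = 48400 ≡ 366 (mod 3431)
3430 = 2048 + 1024 + 256 + 64 + 32 + 4 + 2 in binary powers of 2.
So 10^3430 ≡ 366 · 220 · 2337 · 2118 · 3067 · 3138 · 100 ≡ 1068 (mod 3431).
Since 1068 ≠ 1, base 10 is a Fermat witness: 3431 is composite.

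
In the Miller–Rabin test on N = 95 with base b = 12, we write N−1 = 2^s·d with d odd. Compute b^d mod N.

8

95 − 1 = 94 = 2^1 · 47, so d = 47.
12^1 ≡ 12 (mod 95)
12^2 ≡ 12^2 = 144 ≡ 49 (mod 95)
12^4 ≡ 49^2 = 2401 ≡ 26 (mod 95)
12^8 ≡ 26^2 = 676 ≡ 11 (mod 95)
12^16 ≡ 11^2 = 121 ≡ 26 (mod 95)
12^32 ≡ 26^2 = 676 ≡ 11 (mod 95)
47 = 32 + 8 + 4 + 2 + 1 in binary powers of 2.
So 12^47 ≡ 11 · 11 · 26 · 49 · 12 ≡ 8 (mod 95).
Squaring chain: 8; never reaches −1, so base 12 is a Miller–Rabin witness that 95 is composite.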